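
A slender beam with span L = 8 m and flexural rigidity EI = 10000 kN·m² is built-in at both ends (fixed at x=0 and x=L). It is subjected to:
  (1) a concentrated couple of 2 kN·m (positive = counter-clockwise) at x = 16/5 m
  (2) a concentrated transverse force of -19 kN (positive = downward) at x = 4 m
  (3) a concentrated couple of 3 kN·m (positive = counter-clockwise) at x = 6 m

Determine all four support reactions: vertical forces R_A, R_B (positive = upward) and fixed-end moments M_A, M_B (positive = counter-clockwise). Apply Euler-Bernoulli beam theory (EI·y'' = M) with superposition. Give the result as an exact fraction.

R_A = -13949/1600 kN, M_A = -7129/400 kN·m, R_B = -16451/1600 kN, M_B = 7631/400 kN·m

Load 1 — applied couple M₀=2 kN·m at a=16/5 m (b=L-a=24/5):
  R_A = 6M₀ab/L³ = 6·2·(16/5)·(24/5)/8³ = 9/25 kN
  M_A = M₀b(2a-b)/L² = 2·(24/5)·(2·(16/5)-(24/5))/8² = 6/25 kN·m
  R_B = -6M₀ab/L³ = -6·2·(16/5)·(24/5)/8³ = -9/25 kN
  M_B = M₀a(2b-a)/L² = 2·(16/5)·(2·(24/5)-(16/5))/8² = 16/25 kN·m
Load 2 — point force P=-19 kN at a=4 m (b=L-a=4):
  R_A = Pb²(3a+b)/L³ = (-19)·4²·(3·4+4)/8³ = -19/2 kN
  M_A = Pab²/L² = (-19)·4·4²/8² = -19 kN·m
  R_B = Pa²(a+3b)/L³ = (-19)·4²·(4+3·4)/8³ = -19/2 kN
  M_B = -Pa²b/L² = -(-19)·4²·4/8² = 19 kN·m
Load 3 — applied couple M₀=3 kN·m at a=6 m (b=L-a=2):
  R_A = 6M₀ab/L³ = 6·3·6·2/8³ = 27/64 kN
  M_A = M₀b(2a-b)/L² = 3·2·(2·6-2)/8² = 15/16 kN·m
  R_B = -6M₀ab/L³ = -6·3·6·2/8³ = -27/64 kN
  M_B = M₀a(2b-a)/L² = 3·6·(2·2-6)/8² = -9/16 kN·m
Superposition: R_A = -13949/1600 kN, M_A = -7129/400 kN·m, R_B = -16451/1600 kN, M_B = 7631/400 kN·m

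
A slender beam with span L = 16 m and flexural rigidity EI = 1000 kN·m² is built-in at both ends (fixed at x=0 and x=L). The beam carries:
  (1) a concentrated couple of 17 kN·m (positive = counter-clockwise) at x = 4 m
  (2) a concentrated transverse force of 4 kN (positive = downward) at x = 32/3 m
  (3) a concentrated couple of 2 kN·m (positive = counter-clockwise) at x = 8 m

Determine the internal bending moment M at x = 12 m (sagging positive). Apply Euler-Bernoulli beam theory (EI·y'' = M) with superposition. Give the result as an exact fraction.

M(12) = 2291/864 kN·m

Load 1 — applied couple M₀=17 kN·m at a=4 m (b=L-a=12):
  M_1 = R_Ax - M_A - M₀  [x>a] with R_A=153/128, M_A=-51/16 = (153/128)·12 - (-51/16) - 17 = 17/32 kN·m
Load 2 — point force P=4 kN at a=32/3 m (b=L-a=16/3):
  M_2 = Pa²(a+3b)(L-x)/L³ - Pa²b/L²  [x>a] = 4·(32/3)²·((32/3)+3·(16/3))·(16-12)/16³ - 4·(32/3)²·(16/3)/16² = 64/27 kN·m
Load 3 — applied couple M₀=2 kN·m at a=8 m (b=L-a=8):
  M_3 = R_Ax - M_A - M₀  [x>a] with R_A=3/16, M_A=1/2 = (3/16)·12 - (1/2) - 2 = -1/4 kN·m
Superposition: M = Σ M_i = 2291/864 kN·m ≈ 2.651620 kN·m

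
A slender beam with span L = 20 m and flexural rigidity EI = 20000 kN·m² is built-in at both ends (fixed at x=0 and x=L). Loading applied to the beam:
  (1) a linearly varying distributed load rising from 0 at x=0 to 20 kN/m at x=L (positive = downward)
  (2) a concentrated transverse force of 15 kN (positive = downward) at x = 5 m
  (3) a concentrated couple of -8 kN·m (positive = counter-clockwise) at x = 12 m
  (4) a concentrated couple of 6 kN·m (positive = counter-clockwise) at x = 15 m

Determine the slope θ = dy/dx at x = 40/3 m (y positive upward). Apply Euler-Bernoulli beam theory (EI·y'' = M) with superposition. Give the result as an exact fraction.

Load 1 — triangular load w₀=20 kN/m (0→w₀ over full span):
  θ_1 = -w₀(2x(L-x)(L-2x)(x+2L)+x²(L-x)²)/(120LEI) = -20·(2·(40/3)·(20-(40/3))·(20-2·(40/3))·((40/3)+2·20)+(40/3)²·(20-(40/3))²)/(120·20·20000) = 28/1215 rad
Load 2 — point force P=15 kN at a=5 m (b=L-a=15):
  θ_2 = Pa²(L-x)(2bL-(3b+a)(L-x))/(2L³EI)  [x>a] = 15·5²·(20-(40/3))·(2·15·20-(3·15+5)·(20-(40/3)))/(2·20³·20000) = 1/480 rad
Load 3 — applied couple M₀=-8 kN·m at a=12 m (b=L-a=8):
  θ_3 = (R_Ax²/2 - M_Ax - M₀(x-a))/EI  [x>a] with R_A=-72/125, M_A=-64/25 = ((-72/125)·(40/3)²/2 - (-64/25)·(40/3) - (-8)·((40/3)-12))/20000 = -1/3125 rad
Load 4 — applied couple M₀=6 kN·m at a=15 m (b=L-a=5):
  θ_4 = (R_Ax²/2 - M_Ax)/EI  [x≤a] with R_A=27/80, M_A=15/8 = ((27/80)·(40/3)²/2 - (15/8)·(40/3))/20000 = 1/4000 rad
Superposition: θ = Σ θ_i = 152231/6075000 rad ≈ 0.025059 rad

θ(40/3) = 152231/6075000 rad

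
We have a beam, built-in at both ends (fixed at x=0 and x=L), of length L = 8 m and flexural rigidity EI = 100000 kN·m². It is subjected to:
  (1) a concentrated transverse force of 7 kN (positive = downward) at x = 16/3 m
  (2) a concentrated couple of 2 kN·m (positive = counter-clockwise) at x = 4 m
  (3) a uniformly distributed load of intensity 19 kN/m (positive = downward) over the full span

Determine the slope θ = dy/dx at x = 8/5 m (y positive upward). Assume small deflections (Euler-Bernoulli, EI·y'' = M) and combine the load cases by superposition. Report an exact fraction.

θ(8/5) = -34787/42187500 rad

Load 1 — point force P=7 kN at a=16/3 m (b=L-a=8/3):
  θ_1 = -Pb²x(2aL-(3a+b)x)/(2L³EI)  [x≤a] = -7·(8/3)²·(8/5)·(2·(16/3)·8-(3·(16/3)+(8/3))·(8/5))/(2·8³·100000) = -91/2109375 rad
Load 2 — applied couple M₀=2 kN·m at a=4 m (b=L-a=4):
  θ_2 = (R_Ax²/2 - M_Ax)/EI  [x≤a] with R_A=3/8, M_A=1/2 = ((3/8)·(8/5)²/2 - (1/2)·(8/5))/100000 = -1/312500 rad
Load 3 — uniform load w=19 kN/m over full span:
  θ_3 = -wx(L-x)(L-2x)/(12EI) = -19·(8/5)·(8-(8/5))·(8-2·(8/5))/(12·100000) = -304/390625 rad
Superposition: θ = Σ θ_i = -34787/42187500 rad ≈ -0.000825 rad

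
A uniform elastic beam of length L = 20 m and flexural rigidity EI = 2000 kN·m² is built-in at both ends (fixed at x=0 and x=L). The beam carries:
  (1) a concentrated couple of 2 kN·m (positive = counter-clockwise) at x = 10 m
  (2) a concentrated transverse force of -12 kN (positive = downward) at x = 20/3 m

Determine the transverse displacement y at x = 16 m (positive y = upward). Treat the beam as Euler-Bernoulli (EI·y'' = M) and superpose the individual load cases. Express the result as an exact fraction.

y(16) = 3761/67500 m

Load 1 — applied couple M₀=2 kN·m at a=10 m (b=L-a=10):
  y_1 = (R_Ax³/6 - M_Ax²/2 - M₀(x-a)²/2)/EI  [x>a] with R_A=3/20, M_A=1/2 = ((3/20)·16³/6 - (1/2)·16²/2 - 2·(16-10)²/2)/2000 = 3/2500 m
Load 2 — point force P=-12 kN at a=20/3 m (b=L-a=40/3):
  y_2 = -Pa²(L-x)²(3bL-(3b+a)(L-x))/(6L³EI)  [x>a] = -(-12)·(20/3)²·(20-16)²·(3·(40/3)·20-(3·(40/3)+(20/3))·(20-16))/(6·20³·2000) = 184/3375 m
Superposition: y = Σ y_i = 3761/67500 m ≈ 0.055719 m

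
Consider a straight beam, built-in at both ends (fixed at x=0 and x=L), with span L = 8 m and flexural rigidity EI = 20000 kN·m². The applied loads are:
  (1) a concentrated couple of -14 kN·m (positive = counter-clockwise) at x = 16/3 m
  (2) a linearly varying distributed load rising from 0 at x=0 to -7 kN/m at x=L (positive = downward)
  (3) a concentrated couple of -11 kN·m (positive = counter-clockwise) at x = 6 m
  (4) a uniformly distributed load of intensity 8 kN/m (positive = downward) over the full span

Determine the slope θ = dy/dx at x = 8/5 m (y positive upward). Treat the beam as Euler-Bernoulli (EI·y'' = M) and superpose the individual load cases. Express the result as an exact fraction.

θ(8/5) = -2669/4687500 rad

Load 1 — applied couple M₀=-14 kN·m at a=16/3 m (b=L-a=8/3):
  θ_1 = (R_Ax²/2 - M_Ax)/EI  [x≤a] with R_A=-7/3, M_A=-14/3 = ((-7/3)·(8/5)²/2 - (-14/3)·(8/5))/20000 = 7/31250 rad
Load 2 — triangular load w₀=-7 kN/m (0→w₀ over full span):
  θ_2 = -w₀(2x(L-x)(L-2x)(x+2L)+x²(L-x)²)/(120LEI) = -(-7)·(2·(8/5)·(8-(8/5))·(8-2·(8/5))·((8/5)+2·8)+(8/5)²·(8-(8/5))²)/(120·8·20000) = 784/1171875 rad
Load 3 — applied couple M₀=-11 kN·m at a=6 m (b=L-a=2):
  θ_3 = (R_Ax²/2 - M_Ax)/EI  [x≤a] with R_A=-99/64, M_A=-55/16 = ((-99/64)·(8/5)²/2 - (-55/16)·(8/5))/20000 = 11/62500 rad
Load 4 — uniform load w=8 kN/m over full span:
  θ_4 = -wx(L-x)(L-2x)/(12EI) = -8·(8/5)·(8-(8/5))·(8-2·(8/5))/(12·20000) = -128/78125 rad
Superposition: θ = Σ θ_i = -2669/4687500 rad ≈ -0.000569 rad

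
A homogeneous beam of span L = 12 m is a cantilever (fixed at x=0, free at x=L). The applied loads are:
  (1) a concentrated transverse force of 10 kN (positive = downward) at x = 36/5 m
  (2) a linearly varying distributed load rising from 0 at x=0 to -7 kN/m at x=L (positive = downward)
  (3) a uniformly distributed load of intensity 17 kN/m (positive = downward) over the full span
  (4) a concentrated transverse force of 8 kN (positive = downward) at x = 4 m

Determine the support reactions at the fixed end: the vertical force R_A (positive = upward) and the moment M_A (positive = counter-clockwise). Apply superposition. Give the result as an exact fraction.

R_A = 180 kN, M_A = 992 kN·m

Load 1 — point force P=10 kN at a=36/5 m (b=L-a=24/5):
  R_A = P = 10 kN
  M_A = Pa = 10·(36/5) = 72 kN·m
Load 2 — triangular load w₀=-7 kN/m (0→w₀ over full span):
  R_A = w₀L/2 = (-7)·12/2 = -42 kN
  M_A = w₀L²/3 = (-7)·12²/3 = -336 kN·m
Load 3 — uniform load w=17 kN/m over full span:
  R_A = wL = 17·12 = 204 kN
  M_A = wL²/2 = 17·12²/2 = 1224 kN·m
Load 4 — point force P=8 kN at a=4 m (b=L-a=8):
  R_A = P = 8 kN
  M_A = Pa = 8·4 = 32 kN·m
Superposition: R_A = 180 kN, M_A = 992 kN·m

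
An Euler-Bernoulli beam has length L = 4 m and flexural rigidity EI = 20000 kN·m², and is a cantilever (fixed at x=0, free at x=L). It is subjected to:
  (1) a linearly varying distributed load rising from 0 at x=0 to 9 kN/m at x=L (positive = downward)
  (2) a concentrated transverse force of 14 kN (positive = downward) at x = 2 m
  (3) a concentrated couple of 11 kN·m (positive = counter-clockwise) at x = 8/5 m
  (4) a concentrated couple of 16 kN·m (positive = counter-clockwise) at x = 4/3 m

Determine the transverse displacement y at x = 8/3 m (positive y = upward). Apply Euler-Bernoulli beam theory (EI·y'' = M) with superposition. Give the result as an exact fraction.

Load 1 — triangular load w₀=9 kN/m (0→w₀ over full span):
  y_1 = (w₀Lx³/12-w₀L²x²/6-w₀x⁵/(120L))/EI = (9·4·(8/3)³/12-9·4²·(8/3)²/6-9·(8/3)⁵/(120·4))/20000 = -1472/253125 m
Load 2 — point force P=14 kN at a=2 m (b=L-a=2):
  y_2 = -Pa²(3x-a)/(6EI)  [x>a] = -14·2²·(3·(8/3)-2)/(6·20000) = -7/2500 m
Load 3 — applied couple M₀=11 kN·m at a=8/5 m (b=L-a=12/5):
  y_3 = M₀a(2x-a)/(2EI)  [x>a] = 11·(8/5)·(2·(8/3)-(8/5))/(2·20000) = 77/46875 m
Load 4 — applied couple M₀=16 kN·m at a=4/3 m (b=L-a=8/3):
  y_4 = M₀a(2x-a)/(2EI)  [x>a] = 16·(4/3)·(2·(8/3)-(4/3))/(2·20000) = 4/1875 m
Superposition: y = Σ y_i = -24499/5062500 m ≈ -0.004839 m

y(8/3) = -24499/5062500 m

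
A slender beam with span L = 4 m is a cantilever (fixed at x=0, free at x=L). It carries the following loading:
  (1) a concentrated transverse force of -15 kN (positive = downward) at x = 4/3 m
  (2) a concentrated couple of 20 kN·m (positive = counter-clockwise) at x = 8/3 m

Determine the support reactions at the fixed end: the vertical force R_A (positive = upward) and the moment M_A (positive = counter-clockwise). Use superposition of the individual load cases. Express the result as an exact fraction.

R_A = -15 kN, M_A = -40 kN·m

Load 1 — point force P=-15 kN at a=4/3 m (b=L-a=8/3):
  R_A = P = (-15) = -15 kN
  M_A = Pa = (-15)·(4/3) = -20 kN·m
Load 2 — applied couple M₀=20 kN·m at a=8/3 m (b=L-a=4/3):
  R_A = 0 kN
  M_A = -M₀ = -20 kN·m
Superposition: R_A = -15 kN, M_A = -40 kN·m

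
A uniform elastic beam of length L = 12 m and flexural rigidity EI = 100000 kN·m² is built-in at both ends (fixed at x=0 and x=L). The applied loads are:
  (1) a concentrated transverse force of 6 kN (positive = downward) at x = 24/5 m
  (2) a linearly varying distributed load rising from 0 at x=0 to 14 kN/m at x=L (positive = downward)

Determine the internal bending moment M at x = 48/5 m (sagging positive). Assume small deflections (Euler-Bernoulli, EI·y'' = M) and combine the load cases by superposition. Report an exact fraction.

M(48/5) = 528/625 kN·m

Load 1 — point force P=6 kN at a=24/5 m (b=L-a=36/5):
  M_1 = Pa²(a+3b)(L-x)/L³ - Pa²b/L²  [x>a] = 6·(24/5)²·((24/5)+3·(36/5))·(12-(48/5))/12³ - 6·(24/5)²·(36/5)/12² = -1152/625 kN·m
Load 2 — triangular load w₀=14 kN/m (0→w₀ over full span):
  M_2 = 3w₀Lx/20 - w₀L²/30 - w₀x³/(6L) = 3·14·12·(48/5)/20 - 14·12²/30 - 14·(48/5)³/(6·12) = 336/125 kN·m
Superposition: M = Σ M_i = 528/625 kN·m ≈ 0.844800 kN·m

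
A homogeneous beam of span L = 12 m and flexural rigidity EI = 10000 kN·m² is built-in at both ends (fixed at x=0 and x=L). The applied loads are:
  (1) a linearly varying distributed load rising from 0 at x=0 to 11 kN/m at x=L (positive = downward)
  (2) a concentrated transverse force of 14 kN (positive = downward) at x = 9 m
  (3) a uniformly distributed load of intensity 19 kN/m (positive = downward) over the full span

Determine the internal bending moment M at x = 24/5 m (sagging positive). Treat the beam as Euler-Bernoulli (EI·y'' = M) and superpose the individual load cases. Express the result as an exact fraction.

M(24/5) = 128289/1000 kN·m

Load 1 — triangular load w₀=11 kN/m (0→w₀ over full span):
  M_1 = 3w₀Lx/20 - w₀L²/30 - w₀x³/(6L) = 3·11·12·(24/5)/20 - 11·12²/30 - 11·(24/5)³/(6·12) = 3168/125 kN·m
Load 2 — point force P=14 kN at a=9 m (b=L-a=3):
  M_2 = Pb²(3a+b)x/L³ - Pab²/L²  [x≤a] = 14·3²·(3·9+3)·(24/5)/12³ - 14·9·3²/12² = 21/8 kN·m
Load 3 — uniform load w=19 kN/m over full span:
  M_3 = wLx/2 - wL²/12 - wx²/2 = 19·12·(24/5)/2 - 19·12²/12 - 19·(24/5)²/2 = 2508/25 kN·m
Superposition: M = Σ M_i = 128289/1000 kN·m ≈ 128.289000 kN·m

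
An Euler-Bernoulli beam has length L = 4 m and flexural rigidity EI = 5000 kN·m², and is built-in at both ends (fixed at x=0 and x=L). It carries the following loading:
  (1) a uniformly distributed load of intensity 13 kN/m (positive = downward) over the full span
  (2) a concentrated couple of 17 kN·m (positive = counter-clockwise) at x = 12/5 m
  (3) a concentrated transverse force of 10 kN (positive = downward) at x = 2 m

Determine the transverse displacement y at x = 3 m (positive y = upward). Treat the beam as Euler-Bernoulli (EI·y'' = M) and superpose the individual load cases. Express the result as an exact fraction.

Load 1 — uniform load w=13 kN/m over full span:
  y_1 = -wx²(L-x)²/(24EI) = -13·3²·(4-3)²/(24·5000) = -39/40000 m
Load 2 — applied couple M₀=17 kN·m at a=12/5 m (b=L-a=8/5):
  y_2 = (R_Ax³/6 - M_Ax²/2 - M₀(x-a)²/2)/EI  [x>a] with R_A=153/25, M_A=136/25 = ((153/25)·3³/6 - (136/25)·3²/2 - 17·(3-(12/5))²/2)/5000 = 0 m
Load 3 — point force P=10 kN at a=2 m (b=L-a=2):
  y_3 = -Pa²(L-x)²(3bL-(3b+a)(L-x))/(6L³EI)  [x>a] = -10·2²·(4-3)²·(3·2·4-(3·2+2)·(4-3))/(6·4³·5000) = -1/3000 m
Superposition: y = Σ y_i = -157/120000 m ≈ -0.001308 m

y(3) = -157/120000 m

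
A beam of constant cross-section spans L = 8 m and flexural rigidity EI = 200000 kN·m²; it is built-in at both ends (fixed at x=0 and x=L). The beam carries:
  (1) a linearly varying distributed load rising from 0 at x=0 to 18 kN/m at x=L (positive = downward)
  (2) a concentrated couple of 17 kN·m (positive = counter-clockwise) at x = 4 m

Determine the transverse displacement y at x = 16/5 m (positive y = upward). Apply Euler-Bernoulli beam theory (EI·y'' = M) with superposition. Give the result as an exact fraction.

Load 1 — triangular load w₀=18 kN/m (0→w₀ over full span):
  y_1 = -w₀x²(L-x)²(x+2L)/(120LEI) = -18·(16/5)²·(8-(16/5))²·((16/5)+2·8)/(120·8·200000) = -20736/48828125 m
Load 2 — applied couple M₀=17 kN·m at a=4 m (b=L-a=4):
  y_2 = (R_Ax³/6 - M_Ax²/2)/EI  [x≤a] with R_A=51/16, M_A=17/4 = ((51/16)·(16/5)³/6 - (17/4)·(16/5)²/2)/200000 = -17/781250 m
Superposition: y = Σ y_i = -43597/97656250 m ≈ -0.000446 m

y(16/5) = -43597/97656250 m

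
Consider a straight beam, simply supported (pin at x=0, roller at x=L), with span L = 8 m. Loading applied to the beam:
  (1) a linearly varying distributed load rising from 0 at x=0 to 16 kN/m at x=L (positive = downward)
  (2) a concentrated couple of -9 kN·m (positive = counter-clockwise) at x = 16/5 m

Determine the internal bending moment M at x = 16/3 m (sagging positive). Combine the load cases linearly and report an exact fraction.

M(16/3) = 5363/81 kN·m

Load 1 — triangular load w₀=16 kN/m (0→w₀ over full span):
  M_1 = w₀Lx/6 - w₀x³/(6L) = 16·8·(16/3)/6 - 16·(16/3)³/(6·8) = 5120/81 kN·m
Load 2 — applied couple M₀=-9 kN·m at a=16/5 m (b=L-a=24/5):
  M_2 = M₀x/L - M₀  [x>a] = (-9)·(16/3)/8 - (-9) = 3 kN·m
Superposition: M = Σ M_i = 5363/81 kN·m ≈ 66.209877 kN·m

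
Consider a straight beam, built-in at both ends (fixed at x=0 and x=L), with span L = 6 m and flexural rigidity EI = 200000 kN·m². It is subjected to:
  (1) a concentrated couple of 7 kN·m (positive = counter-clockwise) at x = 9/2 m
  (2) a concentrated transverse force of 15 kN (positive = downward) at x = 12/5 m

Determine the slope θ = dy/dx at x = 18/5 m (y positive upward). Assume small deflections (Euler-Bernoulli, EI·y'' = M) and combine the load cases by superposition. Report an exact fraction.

θ(18/5) = 15399/500000000 rad

Load 1 — applied couple M₀=7 kN·m at a=9/2 m (b=L-a=3/2):
  θ_1 = (R_Ax²/2 - M_Ax)/EI  [x≤a] with R_A=21/16, M_A=35/16 = ((21/16)·(18/5)²/2 - (35/16)·(18/5))/200000 = 63/20000000 rad
Load 2 — point force P=15 kN at a=12/5 m (b=L-a=18/5):
  θ_2 = Pa²(L-x)(2bL-(3b+a)(L-x))/(2L³EI)  [x>a] = 15·(12/5)²·(6-(18/5))·(2·(18/5)·6-(3·(18/5)+(12/5))·(6-(18/5)))/(2·6³·200000) = 54/1953125 rad
Superposition: θ = Σ θ_i = 15399/500000000 rad ≈ 0.000031 rad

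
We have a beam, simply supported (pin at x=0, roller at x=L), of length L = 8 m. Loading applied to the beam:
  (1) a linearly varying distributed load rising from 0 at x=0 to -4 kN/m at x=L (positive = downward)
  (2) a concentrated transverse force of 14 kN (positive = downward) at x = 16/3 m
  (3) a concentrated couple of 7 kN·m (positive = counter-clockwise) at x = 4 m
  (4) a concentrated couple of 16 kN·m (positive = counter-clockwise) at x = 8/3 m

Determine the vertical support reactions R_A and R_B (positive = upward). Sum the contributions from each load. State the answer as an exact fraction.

R_A = 53/24 kN, R_B = -101/24 kN

Load 1 — triangular load w₀=-4 kN/m (0→w₀ over full span):
  R_A = w₀L/6 = (-4)·8/6 = -16/3 kN
  R_B = w₀L/3 = (-4)·8/3 = -32/3 kN
Load 2 — point force P=14 kN at a=16/3 m (b=L-a=8/3):
  R_A = Pb/L = 14·(8/3)/8 = 14/3 kN
  R_B = Pa/L = 14·(16/3)/8 = 28/3 kN
Load 3 — applied couple M₀=7 kN·m at a=4 m (b=L-a=4):
  R_A = M₀/L = 7/8 kN
  R_B = -M₀/L = -7/8 kN
Load 4 — applied couple M₀=16 kN·m at a=8/3 m (b=L-a=16/3):
  R_A = M₀/L = 16/8 = 2 kN
  R_B = -M₀/L = -16/8 = -2 kN
Superposition: R_A = 53/24 kN, R_B = -101/24 kN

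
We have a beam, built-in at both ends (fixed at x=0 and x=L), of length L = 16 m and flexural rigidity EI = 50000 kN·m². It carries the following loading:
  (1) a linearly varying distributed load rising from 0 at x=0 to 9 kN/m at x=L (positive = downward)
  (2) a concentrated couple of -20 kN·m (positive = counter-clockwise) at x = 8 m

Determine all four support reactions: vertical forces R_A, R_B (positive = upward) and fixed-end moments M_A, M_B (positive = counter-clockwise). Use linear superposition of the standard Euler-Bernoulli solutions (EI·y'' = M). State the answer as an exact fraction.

Load 1 — triangular load w₀=9 kN/m (0→w₀ over full span):
  R_A = 3w₀L/20 = 3·9·16/20 = 108/5 kN
  M_A = w₀L²/30 = 9·16²/30 = 384/5 kN·m
  R_B = 7w₀L/20 = 7·9·16/20 = 252/5 kN
  M_B = -w₀L²/20 = -9·16²/20 = -576/5 kN·m
Load 2 — applied couple M₀=-20 kN·m at a=8 m (b=L-a=8):
  R_A = 6M₀ab/L³ = 6·(-20)·8·8/16³ = -15/8 kN
  M_A = M₀b(2a-b)/L² = (-20)·8·(2·8-8)/16² = -5 kN·m
  R_B = -6M₀ab/L³ = -6·(-20)·8·8/16³ = 15/8 kN
  M_B = M₀a(2b-a)/L² = (-20)·8·(2·8-8)/16² = -5 kN·m
Superposition: R_A = 789/40 kN, M_A = 359/5 kN·m, R_B = 2091/40 kN, M_B = -601/5 kN·m

R_A = 789/40 kN, M_A = 359/5 kN·m, R_B = 2091/40 kN, M_B = -601/5 kN·m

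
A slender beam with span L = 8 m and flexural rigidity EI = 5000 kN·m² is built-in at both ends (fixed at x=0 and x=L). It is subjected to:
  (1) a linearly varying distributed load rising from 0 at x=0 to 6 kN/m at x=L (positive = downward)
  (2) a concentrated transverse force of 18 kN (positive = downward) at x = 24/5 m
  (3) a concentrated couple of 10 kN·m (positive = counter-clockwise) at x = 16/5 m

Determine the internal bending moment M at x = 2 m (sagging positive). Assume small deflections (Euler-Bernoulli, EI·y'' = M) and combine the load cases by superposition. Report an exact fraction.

Load 1 — triangular load w₀=6 kN/m (0→w₀ over full span):
  M_1 = 3w₀Lx/20 - w₀L²/30 - w₀x³/(6L) = 3·6·8·2/20 - 6·8²/30 - 6·2³/(6·8) = 3/5 kN·m
Load 2 — point force P=18 kN at a=24/5 m (b=L-a=16/5):
  M_2 = Pb²(3a+b)x/L³ - Pab²/L²  [x≤a] = 18·(16/5)²·(3·(24/5)+(16/5))·2/8³ - 18·(24/5)·(16/5)²/8² = -144/125 kN·m
Load 3 — applied couple M₀=10 kN·m at a=16/5 m (b=L-a=24/5):
  M_3 = R_Ax - M_A  [x≤a] with R_A=9/5, M_A=6/5 = (9/5)·2 - (6/5) = 12/5 kN·m
Superposition: M = Σ M_i = 231/125 kN·m ≈ 1.848000 kN·m

M(2) = 231/125 kN·m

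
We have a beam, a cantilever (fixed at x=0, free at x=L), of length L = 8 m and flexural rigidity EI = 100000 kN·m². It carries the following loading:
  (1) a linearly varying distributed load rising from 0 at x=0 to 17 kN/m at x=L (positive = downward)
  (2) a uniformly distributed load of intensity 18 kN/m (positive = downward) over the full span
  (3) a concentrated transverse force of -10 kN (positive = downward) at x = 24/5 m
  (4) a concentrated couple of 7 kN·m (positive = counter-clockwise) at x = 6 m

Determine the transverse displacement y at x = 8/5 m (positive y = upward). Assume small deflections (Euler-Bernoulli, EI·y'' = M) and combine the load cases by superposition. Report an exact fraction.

y(8/5) = -487449/48828125 m

Load 1 — triangular load w₀=17 kN/m (0→w₀ over full span):
  y_1 = (w₀Lx³/12-w₀L²x²/6-w₀x⁵/(120L))/EI = (17·8·(8/5)³/12-17·8²·(8/5)²/6-17·(8/5)⁵/(120·8))/100000 = -612272/146484375 m
Load 2 — uniform load w=18 kN/m over full span:
  y_2 = -wx²(x²-4Lx+6L²)/(24EI) = -18·(8/5)²·((8/5)²-4·8·(8/5)+6·8²)/(24·100000) = -12576/1953125 m
Load 3 — point force P=-10 kN at a=24/5 m (b=L-a=16/5):
  y_3 = -Px²(3a-x)/(6EI)  [x≤a] = -(-10)·(8/5)²·(3·(24/5)-(8/5))/(6·100000) = 128/234375 m
Load 4 — applied couple M₀=7 kN·m at a=6 m (b=L-a=2):
  y_4 = M₀x²/(2EI)  [x≤a] = 7·(8/5)²/(2·100000) = 7/78125 m
Superposition: y = Σ y_i = -487449/48828125 m ≈ -0.009983 m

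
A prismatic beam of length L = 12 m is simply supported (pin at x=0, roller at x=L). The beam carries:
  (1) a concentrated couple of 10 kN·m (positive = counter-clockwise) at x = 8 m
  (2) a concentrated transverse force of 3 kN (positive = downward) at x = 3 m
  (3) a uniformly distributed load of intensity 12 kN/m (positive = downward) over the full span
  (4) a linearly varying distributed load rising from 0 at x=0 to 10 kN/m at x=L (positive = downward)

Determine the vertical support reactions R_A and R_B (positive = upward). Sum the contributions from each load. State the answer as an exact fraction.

Load 1 — applied couple M₀=10 kN·m at a=8 m (b=L-a=4):
  R_A = M₀/L = 10/12 = 5/6 kN
  R_B = -M₀/L = -10/12 = -5/6 kN
Load 2 — point force P=3 kN at a=3 m (b=L-a=9):
  R_A = Pb/L = 3·9/12 = 9/4 kN
  R_B = Pa/L = 3·3/12 = 3/4 kN
Load 3 — uniform load w=12 kN/m over full span:
  R_A = wL/2 = 12·12/2 = 72 kN
  R_B = wL/2 = 12·12/2 = 72 kN
Load 4 — triangular load w₀=10 kN/m (0→w₀ over full span):
  R_A = w₀L/6 = 10·12/6 = 20 kN
  R_B = w₀L/3 = 10·12/3 = 40 kN
Superposition: R_A = 1141/12 kN, R_B = 1343/12 kN

R_A = 1141/12 kN, R_B = 1343/12 kN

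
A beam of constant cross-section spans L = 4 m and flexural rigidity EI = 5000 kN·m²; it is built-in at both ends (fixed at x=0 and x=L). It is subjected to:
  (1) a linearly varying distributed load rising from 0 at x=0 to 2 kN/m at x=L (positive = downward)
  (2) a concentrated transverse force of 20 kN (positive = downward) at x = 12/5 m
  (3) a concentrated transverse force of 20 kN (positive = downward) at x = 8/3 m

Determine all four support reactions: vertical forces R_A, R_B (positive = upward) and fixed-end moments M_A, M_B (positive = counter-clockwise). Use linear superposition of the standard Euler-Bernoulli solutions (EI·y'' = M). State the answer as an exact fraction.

R_A = 9062/675 kN, M_A = 9904/675 kN·m, R_B = 20638/675 kN, M_B = -16856/675 kN·m

Load 1 — triangular load w₀=2 kN/m (0→w₀ over full span):
  R_A = 3w₀L/20 = 3·2·4/20 = 6/5 kN
  M_A = w₀L²/30 = 2·4²/30 = 16/15 kN·m
  R_B = 7w₀L/20 = 7·2·4/20 = 14/5 kN
  M_B = -w₀L²/20 = -2·4²/20 = -8/5 kN·m
Load 2 — point force P=20 kN at a=12/5 m (b=L-a=8/5):
  R_A = Pb²(3a+b)/L³ = 20·(8/5)²·(3·(12/5)+(8/5))/4³ = 176/25 kN
  M_A = Pab²/L² = 20·(12/5)·(8/5)²/4² = 192/25 kN·m
  R_B = Pa²(a+3b)/L³ = 20·(12/5)²·((12/5)+3·(8/5))/4³ = 324/25 kN
  M_B = -Pa²b/L² = -20·(12/5)²·(8/5)/4² = -288/25 kN·m
Load 3 — point force P=20 kN at a=8/3 m (b=L-a=4/3):
  R_A = Pb²(3a+b)/L³ = 20·(4/3)²·(3·(8/3)+(4/3))/4³ = 140/27 kN
  M_A = Pab²/L² = 20·(8/3)·(4/3)²/4² = 160/27 kN·m
  R_B = Pa²(a+3b)/L³ = 20·(8/3)²·((8/3)+3·(4/3))/4³ = 400/27 kN
  M_B = -Pa²b/L² = -20·(8/3)²·(4/3)/4² = -320/27 kN·m
Superposition: R_A = 9062/675 kN, M_A = 9904/675 kN·m, R_B = 20638/675 kN, M_B = -16856/675 kN·m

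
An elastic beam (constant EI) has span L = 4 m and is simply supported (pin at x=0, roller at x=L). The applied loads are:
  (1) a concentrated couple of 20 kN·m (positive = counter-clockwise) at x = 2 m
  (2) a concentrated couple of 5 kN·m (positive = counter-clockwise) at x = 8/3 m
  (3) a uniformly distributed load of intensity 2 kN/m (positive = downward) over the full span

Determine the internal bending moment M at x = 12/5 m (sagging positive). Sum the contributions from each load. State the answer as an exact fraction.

Load 1 — applied couple M₀=20 kN·m at a=2 m (b=L-a=2):
  M_1 = M₀x/L - M₀  [x>a] = 20·(12/5)/4 - 20 = -8 kN·m
Load 2 — applied couple M₀=5 kN·m at a=8/3 m (b=L-a=4/3):
  M_2 = M₀x/L  [x≤a] = 5·(12/5)/4 = 3 kN·m
Load 3 — uniform load w=2 kN/m over full span:
  M_3 = wx(L-x)/2 = 2·(12/5)·(4-(12/5))/2 = 96/25 kN·m
Superposition: M = Σ M_i = -29/25 kN·m ≈ -1.160000 kN·m

M(12/5) = -29/25 kN·m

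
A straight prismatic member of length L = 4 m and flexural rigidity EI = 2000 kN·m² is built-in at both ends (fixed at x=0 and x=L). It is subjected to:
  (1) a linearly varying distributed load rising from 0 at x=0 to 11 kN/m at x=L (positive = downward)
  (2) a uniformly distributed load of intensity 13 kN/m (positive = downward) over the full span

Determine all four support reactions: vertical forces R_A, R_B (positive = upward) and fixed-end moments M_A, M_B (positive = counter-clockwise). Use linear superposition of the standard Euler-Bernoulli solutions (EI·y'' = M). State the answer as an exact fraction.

Load 1 — triangular load w₀=11 kN/m (0→w₀ over full span):
  R_A = 3w₀L/20 = 3·11·4/20 = 33/5 kN
  M_A = w₀L²/30 = 11·4²/30 = 88/15 kN·m
  R_B = 7w₀L/20 = 7·11·4/20 = 77/5 kN
  M_B = -w₀L²/20 = -11·4²/20 = -44/5 kN·m
Load 2 — uniform load w=13 kN/m over full span:
  R_A = wL/2 = 13·4/2 = 26 kN
  M_A = wL²/12 = 13·4²/12 = 52/3 kN·m
  R_B = wL/2 = 13·4/2 = 26 kN
  M_B = -wL²/12 = -13·4²/12 = -52/3 kN·m
Superposition: R_A = 163/5 kN, M_A = 116/5 kN·m, R_B = 207/5 kN, M_B = -392/15 kN·m

R_A = 163/5 kN, M_A = 116/5 kN·m, R_B = 207/5 kN, M_B = -392/15 kN·m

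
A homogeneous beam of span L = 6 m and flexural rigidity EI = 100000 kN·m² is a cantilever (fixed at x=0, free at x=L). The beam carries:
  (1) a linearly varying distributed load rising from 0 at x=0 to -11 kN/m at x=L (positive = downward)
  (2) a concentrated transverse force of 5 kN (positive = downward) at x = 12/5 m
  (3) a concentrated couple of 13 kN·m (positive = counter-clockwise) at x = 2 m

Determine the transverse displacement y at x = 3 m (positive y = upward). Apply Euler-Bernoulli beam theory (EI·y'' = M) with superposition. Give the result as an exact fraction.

Load 1 — triangular load w₀=-11 kN/m (0→w₀ over full span):
  y_1 = (w₀Lx³/12-w₀L²x²/6-w₀x⁵/(120L))/EI = ((-11)·6·3³/12-(-11)·6²·3²/6-(-11)·3⁵/(120·6))/100000 = 35937/8000000 m
Load 2 — point force P=5 kN at a=12/5 m (b=L-a=18/5):
  y_2 = -Pa²(3x-a)/(6EI)  [x>a] = -5·(12/5)²·(3·3-(12/5))/(6·100000) = -99/312500 m
Load 3 — applied couple M₀=13 kN·m at a=2 m (b=L-a=4):
  y_3 = M₀a(2x-a)/(2EI)  [x>a] = 13·2·(2·3-2)/(2·100000) = 13/25000 m
Superposition: y = Σ y_i = 187813/40000000 m ≈ 0.004695 m

y(3) = 187813/40000000 m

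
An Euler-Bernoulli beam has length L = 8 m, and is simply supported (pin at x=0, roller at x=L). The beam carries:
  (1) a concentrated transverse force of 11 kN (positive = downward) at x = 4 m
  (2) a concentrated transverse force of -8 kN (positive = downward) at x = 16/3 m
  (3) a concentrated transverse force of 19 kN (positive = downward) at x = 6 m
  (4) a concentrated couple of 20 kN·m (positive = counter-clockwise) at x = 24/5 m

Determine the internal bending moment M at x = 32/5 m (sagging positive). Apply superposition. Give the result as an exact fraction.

Load 1 — point force P=11 kN at a=4 m (b=L-a=4):
  M_1 = Pa(L-x)/L  [x>a] = 11·4·(8-(32/5))/8 = 44/5 kN·m
Load 2 — point force P=-8 kN at a=16/3 m (b=L-a=8/3):
  M_2 = Pa(L-x)/L  [x>a] = (-8)·(16/3)·(8-(32/5))/8 = -128/15 kN·m
Load 3 — point force P=19 kN at a=6 m (b=L-a=2):
  M_3 = Pa(L-x)/L  [x>a] = 19·6·(8-(32/5))/8 = 114/5 kN·m
Load 4 — applied couple M₀=20 kN·m at a=24/5 m (b=L-a=16/5):
  M_4 = M₀x/L - M₀  [x>a] = 20·(32/5)/8 - 20 = -4 kN·m
Superposition: M = Σ M_i = 286/15 kN·m ≈ 19.066667 kN·m

M(32/5) = 286/15 kN·m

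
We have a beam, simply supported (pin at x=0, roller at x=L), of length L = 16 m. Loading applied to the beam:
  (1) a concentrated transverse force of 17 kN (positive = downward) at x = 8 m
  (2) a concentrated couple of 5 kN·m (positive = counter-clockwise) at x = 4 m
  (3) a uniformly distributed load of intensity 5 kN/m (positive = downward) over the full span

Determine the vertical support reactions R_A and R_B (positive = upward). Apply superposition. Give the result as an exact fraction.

R_A = 781/16 kN, R_B = 771/16 kN

Load 1 — point force P=17 kN at a=8 m (b=L-a=8):
  R_A = Pb/L = 17·8/16 = 17/2 kN
  R_B = Pa/L = 17·8/16 = 17/2 kN
Load 2 — applied couple M₀=5 kN·m at a=4 m (b=L-a=12):
  R_A = M₀/L = 5/16 kN
  R_B = -M₀/L = -5/16 kN
Load 3 — uniform load w=5 kN/m over full span:
  R_A = wL/2 = 5·16/2 = 40 kN
  R_B = wL/2 = 5·16/2 = 40 kN
Superposition: R_A = 781/16 kN, R_B = 771/16 kN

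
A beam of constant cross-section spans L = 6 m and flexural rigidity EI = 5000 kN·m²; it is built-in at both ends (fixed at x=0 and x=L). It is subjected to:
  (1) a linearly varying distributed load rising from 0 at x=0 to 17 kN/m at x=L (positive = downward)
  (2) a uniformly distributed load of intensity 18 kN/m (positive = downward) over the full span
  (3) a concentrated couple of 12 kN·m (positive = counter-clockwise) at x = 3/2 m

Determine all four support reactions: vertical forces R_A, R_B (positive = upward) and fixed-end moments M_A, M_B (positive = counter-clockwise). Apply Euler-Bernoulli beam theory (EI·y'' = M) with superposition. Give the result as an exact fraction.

R_A = 1431/20 kN, M_A = 1443/20 kN·m, R_B = 1749/20 kN, M_B = -1617/20 kN·m

Load 1 — triangular load w₀=17 kN/m (0→w₀ over full span):
  R_A = 3w₀L/20 = 3·17·6/20 = 153/10 kN
  M_A = w₀L²/30 = 17·6²/30 = 102/5 kN·m
  R_B = 7w₀L/20 = 7·17·6/20 = 357/10 kN
  M_B = -w₀L²/20 = -17·6²/20 = -153/5 kN·m
Load 2 — uniform load w=18 kN/m over full span:
  R_A = wL/2 = 18·6/2 = 54 kN
  M_A = wL²/12 = 18·6²/12 = 54 kN·m
  R_B = wL/2 = 18·6/2 = 54 kN
  M_B = -wL²/12 = -18·6²/12 = -54 kN·m
Load 3 — applied couple M₀=12 kN·m at a=3/2 m (b=L-a=9/2):
  R_A = 6M₀ab/L³ = 6·12·(3/2)·(9/2)/6³ = 9/4 kN
  M_A = M₀b(2a-b)/L² = 12·(9/2)·(2·(3/2)-(9/2))/6² = -9/4 kN·m
  R_B = -6M₀ab/L³ = -6·12·(3/2)·(9/2)/6³ = -9/4 kN
  M_B = M₀a(2b-a)/L² = 12·(3/2)·(2·(9/2)-(3/2))/6² = 15/4 kN·m
Superposition: R_A = 1431/20 kN, M_A = 1443/20 kN·m, R_B = 1749/20 kN, M_B = -1617/20 kN·m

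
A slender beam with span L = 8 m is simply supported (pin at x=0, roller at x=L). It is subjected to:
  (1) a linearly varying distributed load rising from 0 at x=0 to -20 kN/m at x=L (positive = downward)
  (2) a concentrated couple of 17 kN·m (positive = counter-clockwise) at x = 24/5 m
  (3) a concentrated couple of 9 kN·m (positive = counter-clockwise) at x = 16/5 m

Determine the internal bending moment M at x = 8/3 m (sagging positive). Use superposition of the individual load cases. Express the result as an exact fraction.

Load 1 — triangular load w₀=-20 kN/m (0→w₀ over full span):
  M_1 = w₀Lx/6 - w₀x³/(6L) = (-20)·8·(8/3)/6 - (-20)·(8/3)³/(6·8) = -5120/81 kN·m
Load 2 — applied couple M₀=17 kN·m at a=24/5 m (b=L-a=16/5):
  M_2 = M₀x/L  [x≤a] = 17·(8/3)/8 = 17/3 kN·m
Load 3 — applied couple M₀=9 kN·m at a=16/5 m (b=L-a=24/5):
  M_3 = M₀x/L  [x≤a] = 9·(8/3)/8 = 3 kN·m
Superposition: M = Σ M_i = -4418/81 kN·m ≈ -54.543210 kN·m

M(8/3) = -4418/81 kN·m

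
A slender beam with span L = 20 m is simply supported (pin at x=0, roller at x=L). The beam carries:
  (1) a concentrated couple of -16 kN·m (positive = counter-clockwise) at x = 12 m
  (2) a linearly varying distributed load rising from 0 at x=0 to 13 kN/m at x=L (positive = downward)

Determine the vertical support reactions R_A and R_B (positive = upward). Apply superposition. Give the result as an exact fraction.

Load 1 — applied couple M₀=-16 kN·m at a=12 m (b=L-a=8):
  R_A = M₀/L = (-16)/20 = -4/5 kN
  R_B = -M₀/L = -(-16)/20 = 4/5 kN
Load 2 — triangular load w₀=13 kN/m (0→w₀ over full span):
  R_A = w₀L/6 = 13·20/6 = 130/3 kN
  R_B = w₀L/3 = 13·20/3 = 260/3 kN
Superposition: R_A = 638/15 kN, R_B = 1312/15 kN

R_A = 638/15 kN, R_B = 1312/15 kN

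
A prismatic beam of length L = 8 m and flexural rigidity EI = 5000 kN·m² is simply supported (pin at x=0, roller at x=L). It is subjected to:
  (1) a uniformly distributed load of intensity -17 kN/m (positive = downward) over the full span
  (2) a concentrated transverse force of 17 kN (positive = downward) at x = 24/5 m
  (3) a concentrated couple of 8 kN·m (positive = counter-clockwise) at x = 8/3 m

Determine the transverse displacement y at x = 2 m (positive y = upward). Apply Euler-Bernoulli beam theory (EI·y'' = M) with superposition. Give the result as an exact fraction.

y(2) = 304681/2812500 m

Load 1 — uniform load w=-17 kN/m over full span:
  y_1 = -wx(L³-2Lx²+x³)/(24EI) = -(-17)·2·(8³-2·8·2²+2³)/(24·5000) = 323/2500 m
Load 2 — point force P=17 kN at a=24/5 m (b=L-a=16/5):
  y_2 = -Pbx(L²-b²-x²)/(6LEI)  [x≤a] = -17·(16/5)·2·(8²-(16/5)²-2²)/(6·8·5000) = -5287/234375 m
Load 3 — applied couple M₀=8 kN·m at a=8/3 m (b=L-a=16/3):
  y_3 = (M₀x³/(6L)+C₁x)/EI  [x≤a] with C₁=M₀(3b²-L²)/(6L)=32/9 = (8·2³/(6·8)+(32/9)·2)/5000 = 19/11250 m
Superposition: y = Σ y_i = 304681/2812500 m ≈ 0.108331 m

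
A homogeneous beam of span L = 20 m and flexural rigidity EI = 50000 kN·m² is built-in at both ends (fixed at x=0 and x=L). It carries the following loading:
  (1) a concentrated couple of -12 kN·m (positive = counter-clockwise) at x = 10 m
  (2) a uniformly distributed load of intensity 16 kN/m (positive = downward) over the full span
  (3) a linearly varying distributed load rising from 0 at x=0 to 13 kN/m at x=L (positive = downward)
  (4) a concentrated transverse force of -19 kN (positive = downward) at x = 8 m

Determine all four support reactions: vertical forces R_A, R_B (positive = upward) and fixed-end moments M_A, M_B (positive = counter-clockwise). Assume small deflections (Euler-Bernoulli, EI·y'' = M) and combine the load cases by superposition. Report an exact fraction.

R_A = 46447/250 kN, M_A = 48671/75 kN·m, R_B = 61303/250 kN, M_B = -56989/75 kN·m

Load 1 — applied couple M₀=-12 kN·m at a=10 m (b=L-a=10):
  R_A = 6M₀ab/L³ = 6·(-12)·10·10/20³ = -9/10 kN
  M_A = M₀b(2a-b)/L² = (-12)·10·(2·10-10)/20² = -3 kN·m
  R_B = -6M₀ab/L³ = -6·(-12)·10·10/20³ = 9/10 kN
  M_B = M₀a(2b-a)/L² = (-12)·10·(2·10-10)/20² = -3 kN·m
Load 2 — uniform load w=16 kN/m over full span:
  R_A = wL/2 = 16·20/2 = 160 kN
  M_A = wL²/12 = 16·20²/12 = 1600/3 kN·m
  R_B = wL/2 = 16·20/2 = 160 kN
  M_B = -wL²/12 = -16·20²/12 = -1600/3 kN·m
Load 3 — triangular load w₀=13 kN/m (0→w₀ over full span):
  R_A = 3w₀L/20 = 3·13·20/20 = 39 kN
  M_A = w₀L²/30 = 13·20²/30 = 520/3 kN·m
  R_B = 7w₀L/20 = 7·13·20/20 = 91 kN
  M_B = -w₀L²/20 = -13·20²/20 = -260 kN·m
Load 4 — point force P=-19 kN at a=8 m (b=L-a=12):
  R_A = Pb²(3a+b)/L³ = (-19)·12²·(3·8+12)/20³ = -1539/125 kN
  M_A = Pab²/L² = (-19)·8·12²/20² = -1368/25 kN·m
  R_B = Pa²(a+3b)/L³ = (-19)·8²·(8+3·12)/20³ = -836/125 kN
  M_B = -Pa²b/L² = -(-19)·8²·12/20² = 912/25 kN·m
Superposition: R_A = 46447/250 kN, M_A = 48671/75 kN·m, R_B = 61303/250 kN, M_B = -56989/75 kN·m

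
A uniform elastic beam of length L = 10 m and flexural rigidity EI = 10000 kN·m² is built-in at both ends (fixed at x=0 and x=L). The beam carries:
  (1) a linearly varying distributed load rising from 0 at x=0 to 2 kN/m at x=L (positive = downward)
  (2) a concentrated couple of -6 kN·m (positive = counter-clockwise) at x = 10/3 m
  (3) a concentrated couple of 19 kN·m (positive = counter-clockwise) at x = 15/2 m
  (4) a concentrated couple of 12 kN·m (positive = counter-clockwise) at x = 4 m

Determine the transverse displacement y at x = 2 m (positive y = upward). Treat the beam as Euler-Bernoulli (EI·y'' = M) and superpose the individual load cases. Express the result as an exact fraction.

Load 1 — triangular load w₀=2 kN/m (0→w₀ over full span):
  y_1 = -w₀x²(L-x)²(x+2L)/(120LEI) = -2·2²·(10-2)²·(2+2·10)/(120·10·10000) = -44/46875 m
Load 2 — applied couple M₀=-6 kN·m at a=10/3 m (b=L-a=20/3):
  y_2 = (R_Ax³/6 - M_Ax²/2)/EI  [x≤a] with R_A=-4/5, M_A=0 = ((-4/5)·2³/6 - 0·2²/2)/10000 = -1/9375 m
Load 3 — applied couple M₀=19 kN·m at a=15/2 m (b=L-a=5/2):
  y_3 = (R_Ax³/6 - M_Ax²/2)/EI  [x≤a] with R_A=171/80, M_A=95/16 = ((171/80)·2³/6 - (95/16)·2²/2)/10000 = -361/400000 m
Load 4 — applied couple M₀=12 kN·m at a=4 m (b=L-a=6):
  y_4 = (R_Ax³/6 - M_Ax²/2)/EI  [x≤a] with R_A=216/125, M_A=36/25 = ((216/125)·2³/6 - (36/25)·2²/2)/10000 = -9/156250 m
Superposition: y = Σ y_i = -60163/30000000 m ≈ -0.002005 m

y(2) = -60163/30000000 m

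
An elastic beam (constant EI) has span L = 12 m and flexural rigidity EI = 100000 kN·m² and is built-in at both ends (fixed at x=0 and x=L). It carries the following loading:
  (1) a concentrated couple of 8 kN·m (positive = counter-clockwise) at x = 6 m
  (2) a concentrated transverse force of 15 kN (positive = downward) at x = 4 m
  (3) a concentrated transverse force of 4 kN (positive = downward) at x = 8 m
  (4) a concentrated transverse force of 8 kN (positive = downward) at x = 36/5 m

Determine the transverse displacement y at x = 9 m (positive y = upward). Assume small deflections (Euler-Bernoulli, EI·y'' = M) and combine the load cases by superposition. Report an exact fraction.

y(9) = -3583/3750000 m

Load 1 — applied couple M₀=8 kN·m at a=6 m (b=L-a=6):
  y_1 = (R_Ax³/6 - M_Ax²/2 - M₀(x-a)²/2)/EI  [x>a] with R_A=1, M_A=2 = (1·9³/6 - 2·9²/2 - 8·(9-6)²/2)/100000 = 9/200000 m
Load 2 — point force P=15 kN at a=4 m (b=L-a=8):
  y_2 = -Pa²(L-x)²(3bL-(3b+a)(L-x))/(6L³EI)  [x>a] = -15·4²·(12-9)²·(3·8·12-(3·8+4)·(12-9))/(6·12³·100000) = -17/40000 m
Load 3 — point force P=4 kN at a=8 m (b=L-a=4):
  y_3 = -Pa²(L-x)²(3bL-(3b+a)(L-x))/(6L³EI)  [x>a] = -4·8²·(12-9)²·(3·4·12-(3·4+8)·(12-9))/(6·12³·100000) = -7/37500 m
Load 4 — point force P=8 kN at a=36/5 m (b=L-a=24/5):
  y_4 = -Pa²(L-x)²(3bL-(3b+a)(L-x))/(6L³EI)  [x>a] = -8·(36/5)²·(12-9)²·(3·(24/5)·12-(3·(24/5)+(36/5))·(12-9))/(6·12³·100000) = -243/625000 m
Superposition: y = Σ y_i = -3583/3750000 m ≈ -0.000955 m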